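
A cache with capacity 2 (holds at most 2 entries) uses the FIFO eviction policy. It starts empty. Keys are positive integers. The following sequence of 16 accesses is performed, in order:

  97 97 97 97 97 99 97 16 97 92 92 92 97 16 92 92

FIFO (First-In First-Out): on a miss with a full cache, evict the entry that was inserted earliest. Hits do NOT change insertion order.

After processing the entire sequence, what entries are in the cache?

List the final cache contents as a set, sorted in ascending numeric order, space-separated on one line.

FIFO simulation (capacity=2):
  1. access 97: MISS. Cache (old->new): [97]
  2. access 97: HIT. Cache (old->new): [97]
  3. access 97: HIT. Cache (old->new): [97]
  4. access 97: HIT. Cache (old->new): [97]
  5. access 97: HIT. Cache (old->new): [97]
  6. access 99: MISS. Cache (old->new): [97 99]
  7. access 97: HIT. Cache (old->new): [97 99]
  8. access 16: MISS, evict 97. Cache (old->new): [99 16]
  9. access 97: MISS, evict 99. Cache (old->new): [16 97]
  10. access 92: MISS, evict 16. Cache (old->new): [97 92]
  11. access 92: HIT. Cache (old->new): [97 92]
  12. access 92: HIT. Cache (old->new): [97 92]
  13. access 97: HIT. Cache (old->new): [97 92]
  14. access 16: MISS, evict 97. Cache (old->new): [92 16]
  15. access 92: HIT. Cache (old->new): [92 16]
  16. access 92: HIT. Cache (old->new): [92 16]
Total: 10 hits, 6 misses, 4 evictions

Answer: 16 92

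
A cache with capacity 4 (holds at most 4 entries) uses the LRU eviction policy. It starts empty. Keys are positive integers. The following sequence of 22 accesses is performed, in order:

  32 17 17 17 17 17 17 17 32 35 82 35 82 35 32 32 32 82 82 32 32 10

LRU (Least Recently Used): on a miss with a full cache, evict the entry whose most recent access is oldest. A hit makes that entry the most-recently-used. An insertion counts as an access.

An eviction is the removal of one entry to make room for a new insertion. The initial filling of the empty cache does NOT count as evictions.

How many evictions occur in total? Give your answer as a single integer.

LRU simulation (capacity=4):
  1. access 32: MISS. Cache (LRU->MRU): [32]
  2. access 17: MISS. Cache (LRU->MRU): [32 17]
  3. access 17: HIT. Cache (LRU->MRU): [32 17]
  4. access 17: HIT. Cache (LRU->MRU): [32 17]
  5. access 17: HIT. Cache (LRU->MRU): [32 17]
  6. access 17: HIT. Cache (LRU->MRU): [32 17]
  7. access 17: HIT. Cache (LRU->MRU): [32 17]
  8. access 17: HIT. Cache (LRU->MRU): [32 17]
  9. access 32: HIT. Cache (LRU->MRU): [17 32]
  10. access 35: MISS. Cache (LRU->MRU): [17 32 35]
  11. access 82: MISS. Cache (LRU->MRU): [17 32 35 82]
  12. access 35: HIT. Cache (LRU->MRU): [17 32 82 35]
  13. access 82: HIT. Cache (LRU->MRU): [17 32 35 82]
  14. access 35: HIT. Cache (LRU->MRU): [17 32 82 35]
  15. access 32: HIT. Cache (LRU->MRU): [17 82 35 32]
  16. access 32: HIT. Cache (LRU->MRU): [17 82 35 32]
  17. access 32: HIT. Cache (LRU->MRU): [17 82 35 32]
  18. access 82: HIT. Cache (LRU->MRU): [17 35 32 82]
  19. access 82: HIT. Cache (LRU->MRU): [17 35 32 82]
  20. access 32: HIT. Cache (LRU->MRU): [17 35 82 32]
  21. access 32: HIT. Cache (LRU->MRU): [17 35 82 32]
  22. access 10: MISS, evict 17. Cache (LRU->MRU): [35 82 32 10]
Total: 17 hits, 5 misses, 1 evictions

Answer: 1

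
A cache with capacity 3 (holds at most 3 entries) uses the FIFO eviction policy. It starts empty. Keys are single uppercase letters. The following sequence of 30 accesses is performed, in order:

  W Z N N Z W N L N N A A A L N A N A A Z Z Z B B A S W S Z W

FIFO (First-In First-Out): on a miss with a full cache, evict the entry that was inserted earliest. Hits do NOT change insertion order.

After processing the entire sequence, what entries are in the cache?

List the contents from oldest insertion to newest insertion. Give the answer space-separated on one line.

FIFO simulation (capacity=3):
  1. access W: MISS. Cache (old->new): [W]
  2. access Z: MISS. Cache (old->new): [W Z]
  3. access N: MISS. Cache (old->new): [W Z N]
  4. access N: HIT. Cache (old->new): [W Z N]
  5. access Z: HIT. Cache (old->new): [W Z N]
  6. access W: HIT. Cache (old->new): [W Z N]
  7. access N: HIT. Cache (old->new): [W Z N]
  8. access L: MISS, evict W. Cache (old->new): [Z N L]
  9. access N: HIT. Cache (old->new): [Z N L]
  10. access N: HIT. Cache (old->new): [Z N L]
  11. access A: MISS, evict Z. Cache (old->new): [N L A]
  12. access A: HIT. Cache (old->new): [N L A]
  13. access A: HIT. Cache (old->new): [N L A]
  14. access L: HIT. Cache (old->new): [N L A]
  15. access N: HIT. Cache (old->new): [N L A]
  16. access A: HIT. Cache (old->new): [N L A]
  17. access N: HIT. Cache (old->new): [N L A]
  18. access A: HIT. Cache (old->new): [N L A]
  19. access A: HIT. Cache (old->new): [N L A]
  20. access Z: MISS, evict N. Cache (old->new): [L A Z]
  21. access Z: HIT. Cache (old->new): [L A Z]
  22. access Z: HIT. Cache (old->new): [L A Z]
  23. access B: MISS, evict L. Cache (old->new): [A Z B]
  24. access B: HIT. Cache (old->new): [A Z B]
  25. access A: HIT. Cache (old->new): [A Z B]
  26. access S: MISS, evict A. Cache (old->new): [Z B S]
  27. access W: MISS, evict Z. Cache (old->new): [B S W]
  28. access S: HIT. Cache (old->new): [B S W]
  29. access Z: MISS, evict B. Cache (old->new): [S W Z]
  30. access W: HIT. Cache (old->new): [S W Z]
Total: 20 hits, 10 misses, 7 evictions

Answer: S W Z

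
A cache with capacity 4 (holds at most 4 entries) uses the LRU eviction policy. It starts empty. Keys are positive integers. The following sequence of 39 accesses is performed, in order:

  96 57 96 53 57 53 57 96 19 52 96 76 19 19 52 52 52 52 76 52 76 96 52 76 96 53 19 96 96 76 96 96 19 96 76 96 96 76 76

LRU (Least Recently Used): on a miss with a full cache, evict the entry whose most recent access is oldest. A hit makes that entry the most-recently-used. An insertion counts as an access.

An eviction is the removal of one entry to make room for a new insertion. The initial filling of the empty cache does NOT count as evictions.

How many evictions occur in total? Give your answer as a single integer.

Answer: 4

Derivation:
LRU simulation (capacity=4):
  1. access 96: MISS. Cache (LRU->MRU): [96]
  2. access 57: MISS. Cache (LRU->MRU): [96 57]
  3. access 96: HIT. Cache (LRU->MRU): [57 96]
  4. access 53: MISS. Cache (LRU->MRU): [57 96 53]
  5. access 57: HIT. Cache (LRU->MRU): [96 53 57]
  6. access 53: HIT. Cache (LRU->MRU): [96 57 53]
  7. access 57: HIT. Cache (LRU->MRU): [96 53 57]
  8. access 96: HIT. Cache (LRU->MRU): [53 57 96]
  9. access 19: MISS. Cache (LRU->MRU): [53 57 96 19]
  10. access 52: MISS, evict 53. Cache (LRU->MRU): [57 96 19 52]
  11. access 96: HIT. Cache (LRU->MRU): [57 19 52 96]
  12. access 76: MISS, evict 57. Cache (LRU->MRU): [19 52 96 76]
  13. access 19: HIT. Cache (LRU->MRU): [52 96 76 19]
  14. access 19: HIT. Cache (LRU->MRU): [52 96 76 19]
  15. access 52: HIT. Cache (LRU->MRU): [96 76 19 52]
  16. access 52: HIT. Cache (LRU->MRU): [96 76 19 52]
  17. access 52: HIT. Cache (LRU->MRU): [96 76 19 52]
  18. access 52: HIT. Cache (LRU->MRU): [96 76 19 52]
  19. access 76: HIT. Cache (LRU->MRU): [96 19 52 76]
  20. access 52: HIT. Cache (LRU->MRU): [96 19 76 52]
  21. access 76: HIT. Cache (LRU->MRU): [96 19 52 76]
  22. access 96: HIT. Cache (LRU->MRU): [19 52 76 96]
  23. access 52: HIT. Cache (LRU->MRU): [19 76 96 52]
  24. access 76: HIT. Cache (LRU->MRU): [19 96 52 76]
  25. access 96: HIT. Cache (LRU->MRU): [19 52 76 96]
  26. access 53: MISS, evict 19. Cache (LRU->MRU): [52 76 96 53]
  27. access 19: MISS, evict 52. Cache (LRU->MRU): [76 96 53 19]
  28. access 96: HIT. Cache (LRU->MRU): [76 53 19 96]
  29. access 96: HIT. Cache (LRU->MRU): [76 53 19 96]
  30. access 76: HIT. Cache (LRU->MRU): [53 19 96 76]
  31. access 96: HIT. Cache (LRU->MRU): [53 19 76 96]
  32. access 96: HIT. Cache (LRU->MRU): [53 19 76 96]
  33. access 19: HIT. Cache (LRU->MRU): [53 76 96 19]
  34. access 96: HIT. Cache (LRU->MRU): [53 76 19 96]
  35. access 76: HIT. Cache (LRU->MRU): [53 19 96 76]
  36. access 96: HIT. Cache (LRU->MRU): [53 19 76 96]
  37. access 96: HIT. Cache (LRU->MRU): [53 19 76 96]
  38. access 76: HIT. Cache (LRU->MRU): [53 19 96 76]
  39. access 76: HIT. Cache (LRU->MRU): [53 19 96 76]
Total: 31 hits, 8 misses, 4 evictions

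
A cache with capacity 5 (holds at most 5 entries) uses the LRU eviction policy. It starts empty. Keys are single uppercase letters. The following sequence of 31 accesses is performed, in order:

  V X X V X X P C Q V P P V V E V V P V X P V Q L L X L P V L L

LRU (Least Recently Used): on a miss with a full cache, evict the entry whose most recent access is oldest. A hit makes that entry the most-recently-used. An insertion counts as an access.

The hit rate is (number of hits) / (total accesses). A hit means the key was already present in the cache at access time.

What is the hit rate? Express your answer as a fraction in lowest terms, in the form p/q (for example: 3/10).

LRU simulation (capacity=5):
  1. access V: MISS. Cache (LRU->MRU): [V]
  2. access X: MISS. Cache (LRU->MRU): [V X]
  3. access X: HIT. Cache (LRU->MRU): [V X]
  4. access V: HIT. Cache (LRU->MRU): [X V]
  5. access X: HIT. Cache (LRU->MRU): [V X]
  6. access X: HIT. Cache (LRU->MRU): [V X]
  7. access P: MISS. Cache (LRU->MRU): [V X P]
  8. access C: MISS. Cache (LRU->MRU): [V X P C]
  9. access Q: MISS. Cache (LRU->MRU): [V X P C Q]
  10. access V: HIT. Cache (LRU->MRU): [X P C Q V]
  11. access P: HIT. Cache (LRU->MRU): [X C Q V P]
  12. access P: HIT. Cache (LRU->MRU): [X C Q V P]
  13. access V: HIT. Cache (LRU->MRU): [X C Q P V]
  14. access V: HIT. Cache (LRU->MRU): [X C Q P V]
  15. access E: MISS, evict X. Cache (LRU->MRU): [C Q P V E]
  16. access V: HIT. Cache (LRU->MRU): [C Q P E V]
  17. access V: HIT. Cache (LRU->MRU): [C Q P E V]
  18. access P: HIT. Cache (LRU->MRU): [C Q E V P]
  19. access V: HIT. Cache (LRU->MRU): [C Q E P V]
  20. access X: MISS, evict C. Cache (LRU->MRU): [Q E P V X]
  21. access P: HIT. Cache (LRU->MRU): [Q E V X P]
  22. access V: HIT. Cache (LRU->MRU): [Q E X P V]
  23. access Q: HIT. Cache (LRU->MRU): [E X P V Q]
  24. access L: MISS, evict E. Cache (LRU->MRU): [X P V Q L]
  25. access L: HIT. Cache (LRU->MRU): [X P V Q L]
  26. access X: HIT. Cache (LRU->MRU): [P V Q L X]
  27. access L: HIT. Cache (LRU->MRU): [P V Q X L]
  28. access P: HIT. Cache (LRU->MRU): [V Q X L P]
  29. access V: HIT. Cache (LRU->MRU): [Q X L P V]
  30. access L: HIT. Cache (LRU->MRU): [Q X P V L]
  31. access L: HIT. Cache (LRU->MRU): [Q X P V L]
Total: 23 hits, 8 misses, 3 evictions

Hit rate = 23/31

Answer: 23/31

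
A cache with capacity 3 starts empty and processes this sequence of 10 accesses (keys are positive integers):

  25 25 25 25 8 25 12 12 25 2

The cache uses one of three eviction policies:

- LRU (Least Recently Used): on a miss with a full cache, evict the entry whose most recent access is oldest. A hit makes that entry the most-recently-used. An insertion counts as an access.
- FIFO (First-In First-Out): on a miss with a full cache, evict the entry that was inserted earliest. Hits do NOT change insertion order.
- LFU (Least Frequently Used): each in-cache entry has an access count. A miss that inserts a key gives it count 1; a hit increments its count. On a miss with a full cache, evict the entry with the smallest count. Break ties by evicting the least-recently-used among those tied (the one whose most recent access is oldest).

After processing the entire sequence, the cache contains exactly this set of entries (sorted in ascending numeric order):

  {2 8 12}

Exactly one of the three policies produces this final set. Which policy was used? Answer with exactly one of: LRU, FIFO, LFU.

Answer: FIFO

Derivation:
Simulating under each policy and comparing final sets:
  LRU: final set = {2 12 25} -> differs
  FIFO: final set = {2 8 12} -> MATCHES target
  LFU: final set = {2 12 25} -> differs
Only FIFO produces the target set.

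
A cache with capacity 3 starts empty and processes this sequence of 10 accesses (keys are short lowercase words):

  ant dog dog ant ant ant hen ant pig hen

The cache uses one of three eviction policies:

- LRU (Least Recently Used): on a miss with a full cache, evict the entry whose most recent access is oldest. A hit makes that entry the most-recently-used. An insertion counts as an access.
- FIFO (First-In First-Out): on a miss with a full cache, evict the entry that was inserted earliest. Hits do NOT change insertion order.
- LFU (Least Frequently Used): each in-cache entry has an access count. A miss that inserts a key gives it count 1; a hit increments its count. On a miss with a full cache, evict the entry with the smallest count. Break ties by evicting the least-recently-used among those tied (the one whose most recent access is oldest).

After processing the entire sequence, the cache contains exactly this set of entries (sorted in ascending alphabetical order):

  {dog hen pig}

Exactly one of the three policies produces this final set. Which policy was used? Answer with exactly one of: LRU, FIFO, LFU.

Answer: FIFO

Derivation:
Simulating under each policy and comparing final sets:
  LRU: final set = {ant hen pig} -> differs
  FIFO: final set = {dog hen pig} -> MATCHES target
  LFU: final set = {ant dog hen} -> differs
Only FIFO produces the target set.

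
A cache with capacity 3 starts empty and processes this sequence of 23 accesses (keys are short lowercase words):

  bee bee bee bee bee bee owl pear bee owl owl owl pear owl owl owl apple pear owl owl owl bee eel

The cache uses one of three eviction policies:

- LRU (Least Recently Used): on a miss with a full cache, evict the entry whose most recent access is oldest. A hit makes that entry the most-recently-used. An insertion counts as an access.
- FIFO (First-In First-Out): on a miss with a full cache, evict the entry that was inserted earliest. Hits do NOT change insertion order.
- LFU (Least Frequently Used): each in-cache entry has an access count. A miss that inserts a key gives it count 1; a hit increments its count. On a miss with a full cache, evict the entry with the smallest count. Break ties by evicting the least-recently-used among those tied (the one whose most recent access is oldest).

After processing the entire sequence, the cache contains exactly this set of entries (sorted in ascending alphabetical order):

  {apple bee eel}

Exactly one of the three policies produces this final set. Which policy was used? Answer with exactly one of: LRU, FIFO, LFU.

Answer: FIFO

Derivation:
Simulating under each policy and comparing final sets:
  LRU: final set = {bee eel owl} -> differs
  FIFO: final set = {apple bee eel} -> MATCHES target
  LFU: final set = {bee eel owl} -> differs
Only FIFO produces the target set.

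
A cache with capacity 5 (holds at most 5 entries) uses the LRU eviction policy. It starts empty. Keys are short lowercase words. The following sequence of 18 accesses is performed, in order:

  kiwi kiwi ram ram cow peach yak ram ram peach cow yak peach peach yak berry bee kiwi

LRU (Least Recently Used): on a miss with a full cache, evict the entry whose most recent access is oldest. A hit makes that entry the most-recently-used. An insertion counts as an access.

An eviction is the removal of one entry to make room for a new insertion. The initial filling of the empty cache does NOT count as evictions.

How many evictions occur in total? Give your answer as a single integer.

LRU simulation (capacity=5):
  1. access kiwi: MISS. Cache (LRU->MRU): [kiwi]
  2. access kiwi: HIT. Cache (LRU->MRU): [kiwi]
  3. access ram: MISS. Cache (LRU->MRU): [kiwi ram]
  4. access ram: HIT. Cache (LRU->MRU): [kiwi ram]
  5. access cow: MISS. Cache (LRU->MRU): [kiwi ram cow]
  6. access peach: MISS. Cache (LRU->MRU): [kiwi ram cow peach]
  7. access yak: MISS. Cache (LRU->MRU): [kiwi ram cow peach yak]
  8. access ram: HIT. Cache (LRU->MRU): [kiwi cow peach yak ram]
  9. access ram: HIT. Cache (LRU->MRU): [kiwi cow peach yak ram]
  10. access peach: HIT. Cache (LRU->MRU): [kiwi cow yak ram peach]
  11. access cow: HIT. Cache (LRU->MRU): [kiwi yak ram peach cow]
  12. access yak: HIT. Cache (LRU->MRU): [kiwi ram peach cow yak]
  13. access peach: HIT. Cache (LRU->MRU): [kiwi ram cow yak peach]
  14. access peach: HIT. Cache (LRU->MRU): [kiwi ram cow yak peach]
  15. access yak: HIT. Cache (LRU->MRU): [kiwi ram cow peach yak]
  16. access berry: MISS, evict kiwi. Cache (LRU->MRU): [ram cow peach yak berry]
  17. access bee: MISS, evict ram. Cache (LRU->MRU): [cow peach yak berry bee]
  18. access kiwi: MISS, evict cow. Cache (LRU->MRU): [peach yak berry bee kiwi]
Total: 10 hits, 8 misses, 3 evictions

Answer: 3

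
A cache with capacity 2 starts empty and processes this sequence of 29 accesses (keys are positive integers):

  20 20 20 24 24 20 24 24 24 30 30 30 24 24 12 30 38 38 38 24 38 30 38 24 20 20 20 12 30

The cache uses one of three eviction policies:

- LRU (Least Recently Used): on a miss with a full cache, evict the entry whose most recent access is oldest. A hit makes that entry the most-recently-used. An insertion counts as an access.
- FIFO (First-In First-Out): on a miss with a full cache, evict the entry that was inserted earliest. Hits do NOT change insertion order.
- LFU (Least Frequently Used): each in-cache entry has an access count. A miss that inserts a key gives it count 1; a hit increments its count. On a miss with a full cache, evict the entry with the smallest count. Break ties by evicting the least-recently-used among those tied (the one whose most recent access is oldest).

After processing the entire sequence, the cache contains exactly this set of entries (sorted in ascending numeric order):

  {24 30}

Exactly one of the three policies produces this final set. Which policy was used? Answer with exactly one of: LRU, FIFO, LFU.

Answer: LFU

Derivation:
Simulating under each policy and comparing final sets:
  LRU: final set = {12 30} -> differs
  FIFO: final set = {12 30} -> differs
  LFU: final set = {24 30} -> MATCHES target
Only LFU produces the target set.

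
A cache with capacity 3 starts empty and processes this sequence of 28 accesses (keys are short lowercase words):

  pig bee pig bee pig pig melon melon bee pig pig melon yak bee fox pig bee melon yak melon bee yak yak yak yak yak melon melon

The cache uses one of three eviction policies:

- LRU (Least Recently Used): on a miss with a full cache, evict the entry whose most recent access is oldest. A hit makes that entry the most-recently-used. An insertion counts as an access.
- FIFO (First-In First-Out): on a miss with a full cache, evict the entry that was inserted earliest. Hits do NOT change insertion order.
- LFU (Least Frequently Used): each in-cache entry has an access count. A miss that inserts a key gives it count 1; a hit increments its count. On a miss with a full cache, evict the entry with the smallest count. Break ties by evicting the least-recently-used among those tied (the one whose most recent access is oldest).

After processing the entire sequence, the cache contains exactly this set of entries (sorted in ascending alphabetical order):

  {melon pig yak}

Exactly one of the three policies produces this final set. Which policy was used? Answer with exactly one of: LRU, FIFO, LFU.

Simulating under each policy and comparing final sets:
  LRU: final set = {bee melon yak} -> differs
  FIFO: final set = {bee melon yak} -> differs
  LFU: final set = {melon pig yak} -> MATCHES target
Only LFU produces the target set.

Answer: LFU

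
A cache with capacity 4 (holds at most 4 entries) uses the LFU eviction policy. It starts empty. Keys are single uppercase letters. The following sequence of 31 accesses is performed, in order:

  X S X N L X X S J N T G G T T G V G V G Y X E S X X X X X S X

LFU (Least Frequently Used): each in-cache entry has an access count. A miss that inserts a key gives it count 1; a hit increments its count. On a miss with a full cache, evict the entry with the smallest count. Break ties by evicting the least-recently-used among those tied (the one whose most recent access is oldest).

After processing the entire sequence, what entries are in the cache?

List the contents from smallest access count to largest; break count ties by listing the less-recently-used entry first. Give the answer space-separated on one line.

Answer: S T G X

Derivation:
LFU simulation (capacity=4):
  1. access X: MISS. Cache: [X(c=1)]
  2. access S: MISS. Cache: [X(c=1) S(c=1)]
  3. access X: HIT, count now 2. Cache: [S(c=1) X(c=2)]
  4. access N: MISS. Cache: [S(c=1) N(c=1) X(c=2)]
  5. access L: MISS. Cache: [S(c=1) N(c=1) L(c=1) X(c=2)]
  6. access X: HIT, count now 3. Cache: [S(c=1) N(c=1) L(c=1) X(c=3)]
  7. access X: HIT, count now 4. Cache: [S(c=1) N(c=1) L(c=1) X(c=4)]
  8. access S: HIT, count now 2. Cache: [N(c=1) L(c=1) S(c=2) X(c=4)]
  9. access J: MISS, evict N(c=1). Cache: [L(c=1) J(c=1) S(c=2) X(c=4)]
  10. access N: MISS, evict L(c=1). Cache: [J(c=1) N(c=1) S(c=2) X(c=4)]
  11. access T: MISS, evict J(c=1). Cache: [N(c=1) T(c=1) S(c=2) X(c=4)]
  12. access G: MISS, evict N(c=1). Cache: [T(c=1) G(c=1) S(c=2) X(c=4)]
  13. access G: HIT, count now 2. Cache: [T(c=1) S(c=2) G(c=2) X(c=4)]
  14. access T: HIT, count now 2. Cache: [S(c=2) G(c=2) T(c=2) X(c=4)]
  15. access T: HIT, count now 3. Cache: [S(c=2) G(c=2) T(c=3) X(c=4)]
  16. access G: HIT, count now 3. Cache: [S(c=2) T(c=3) G(c=3) X(c=4)]
  17. access V: MISS, evict S(c=2). Cache: [V(c=1) T(c=3) G(c=3) X(c=4)]
  18. access G: HIT, count now 4. Cache: [V(c=1) T(c=3) X(c=4) G(c=4)]
  19. access V: HIT, count now 2. Cache: [V(c=2) T(c=3) X(c=4) G(c=4)]
  20. access G: HIT, count now 5. Cache: [V(c=2) T(c=3) X(c=4) G(c=5)]
  21. access Y: MISS, evict V(c=2). Cache: [Y(c=1) T(c=3) X(c=4) G(c=5)]
  22. access X: HIT, count now 5. Cache: [Y(c=1) T(c=3) G(c=5) X(c=5)]
  23. access E: MISS, evict Y(c=1). Cache: [E(c=1) T(c=3) G(c=5) X(c=5)]
  24. access S: MISS, evict E(c=1). Cache: [S(c=1) T(c=3) G(c=5) X(c=5)]
  25. access X: HIT, count now 6. Cache: [S(c=1) T(c=3) G(c=5) X(c=6)]
  26. access X: HIT, count now 7. Cache: [S(c=1) T(c=3) G(c=5) X(c=7)]
  27. access X: HIT, count now 8. Cache: [S(c=1) T(c=3) G(c=5) X(c=8)]
  28. access X: HIT, count now 9. Cache: [S(c=1) T(c=3) G(c=5) X(c=9)]
  29. access X: HIT, count now 10. Cache: [S(c=1) T(c=3) G(c=5) X(c=10)]
  30. access S: HIT, count now 2. Cache: [S(c=2) T(c=3) G(c=5) X(c=10)]
  31. access X: HIT, count now 11. Cache: [S(c=2) T(c=3) G(c=5) X(c=11)]
Total: 19 hits, 12 misses, 8 evictions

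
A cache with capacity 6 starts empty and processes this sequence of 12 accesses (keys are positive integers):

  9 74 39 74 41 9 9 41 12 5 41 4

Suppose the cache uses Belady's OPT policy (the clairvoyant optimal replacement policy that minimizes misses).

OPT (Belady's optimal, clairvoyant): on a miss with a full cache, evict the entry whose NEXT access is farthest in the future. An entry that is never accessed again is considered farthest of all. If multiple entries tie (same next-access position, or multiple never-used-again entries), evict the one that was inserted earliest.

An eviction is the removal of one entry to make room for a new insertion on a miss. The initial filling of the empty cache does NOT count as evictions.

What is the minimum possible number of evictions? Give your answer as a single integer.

Answer: 1

Derivation:
OPT (Belady) simulation (capacity=6):
  1. access 9: MISS. Cache: [9]
  2. access 74: MISS. Cache: [9 74]
  3. access 39: MISS. Cache: [9 74 39]
  4. access 74: HIT. Next use of 74: never. Cache: [9 74 39]
  5. access 41: MISS. Cache: [9 74 39 41]
  6. access 9: HIT. Next use of 9: step 7. Cache: [9 74 39 41]
  7. access 9: HIT. Next use of 9: never. Cache: [9 74 39 41]
  8. access 41: HIT. Next use of 41: step 11. Cache: [9 74 39 41]
  9. access 12: MISS. Cache: [9 74 39 41 12]
  10. access 5: MISS. Cache: [9 74 39 41 12 5]
  11. access 41: HIT. Next use of 41: never. Cache: [9 74 39 41 12 5]
  12. access 4: MISS, evict 9 (next use: never). Cache: [74 39 41 12 5 4]
Total: 5 hits, 7 misses, 1 evictions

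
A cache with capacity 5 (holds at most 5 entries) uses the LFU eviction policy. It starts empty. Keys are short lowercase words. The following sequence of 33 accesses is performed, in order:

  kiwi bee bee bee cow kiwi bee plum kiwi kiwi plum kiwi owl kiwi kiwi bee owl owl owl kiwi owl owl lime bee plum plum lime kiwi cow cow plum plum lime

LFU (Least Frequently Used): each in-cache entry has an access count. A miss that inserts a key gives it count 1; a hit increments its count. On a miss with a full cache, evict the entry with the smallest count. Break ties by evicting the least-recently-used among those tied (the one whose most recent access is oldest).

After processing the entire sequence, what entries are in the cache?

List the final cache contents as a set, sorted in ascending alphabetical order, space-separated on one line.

LFU simulation (capacity=5):
  1. access kiwi: MISS. Cache: [kiwi(c=1)]
  2. access bee: MISS. Cache: [kiwi(c=1) bee(c=1)]
  3. access bee: HIT, count now 2. Cache: [kiwi(c=1) bee(c=2)]
  4. access bee: HIT, count now 3. Cache: [kiwi(c=1) bee(c=3)]
  5. access cow: MISS. Cache: [kiwi(c=1) cow(c=1) bee(c=3)]
  6. access kiwi: HIT, count now 2. Cache: [cow(c=1) kiwi(c=2) bee(c=3)]
  7. access bee: HIT, count now 4. Cache: [cow(c=1) kiwi(c=2) bee(c=4)]
  8. access plum: MISS. Cache: [cow(c=1) plum(c=1) kiwi(c=2) bee(c=4)]
  9. access kiwi: HIT, count now 3. Cache: [cow(c=1) plum(c=1) kiwi(c=3) bee(c=4)]
  10. access kiwi: HIT, count now 4. Cache: [cow(c=1) plum(c=1) bee(c=4) kiwi(c=4)]
  11. access plum: HIT, count now 2. Cache: [cow(c=1) plum(c=2) bee(c=4) kiwi(c=4)]
  12. access kiwi: HIT, count now 5. Cache: [cow(c=1) plum(c=2) bee(c=4) kiwi(c=5)]
  13. access owl: MISS. Cache: [cow(c=1) owl(c=1) plum(c=2) bee(c=4) kiwi(c=5)]
  14. access kiwi: HIT, count now 6. Cache: [cow(c=1) owl(c=1) plum(c=2) bee(c=4) kiwi(c=6)]
  15. access kiwi: HIT, count now 7. Cache: [cow(c=1) owl(c=1) plum(c=2) bee(c=4) kiwi(c=7)]
  16. access bee: HIT, count now 5. Cache: [cow(c=1) owl(c=1) plum(c=2) bee(c=5) kiwi(c=7)]
  17. access owl: HIT, count now 2. Cache: [cow(c=1) plum(c=2) owl(c=2) bee(c=5) kiwi(c=7)]
  18. access owl: HIT, count now 3. Cache: [cow(c=1) plum(c=2) owl(c=3) bee(c=5) kiwi(c=7)]
  19. access owl: HIT, count now 4. Cache: [cow(c=1) plum(c=2) owl(c=4) bee(c=5) kiwi(c=7)]
  20. access kiwi: HIT, count now 8. Cache: [cow(c=1) plum(c=2) owl(c=4) bee(c=5) kiwi(c=8)]
  21. access owl: HIT, count now 5. Cache: [cow(c=1) plum(c=2) bee(c=5) owl(c=5) kiwi(c=8)]
  22. access owl: HIT, count now 6. Cache: [cow(c=1) plum(c=2) bee(c=5) owl(c=6) kiwi(c=8)]
  23. access lime: MISS, evict cow(c=1). Cache: [lime(c=1) plum(c=2) bee(c=5) owl(c=6) kiwi(c=8)]
  24. access bee: HIT, count now 6. Cache: [lime(c=1) plum(c=2) owl(c=6) bee(c=6) kiwi(c=8)]
  25. access plum: HIT, count now 3. Cache: [lime(c=1) plum(c=3) owl(c=6) bee(c=6) kiwi(c=8)]
  26. access plum: HIT, count now 4. Cache: [lime(c=1) plum(c=4) owl(c=6) bee(c=6) kiwi(c=8)]
  27. access lime: HIT, count now 2. Cache: [lime(c=2) plum(c=4) owl(c=6) bee(c=6) kiwi(c=8)]
  28. access kiwi: HIT, count now 9. Cache: [lime(c=2) plum(c=4) owl(c=6) bee(c=6) kiwi(c=9)]
  29. access cow: MISS, evict lime(c=2). Cache: [cow(c=1) plum(c=4) owl(c=6) bee(c=6) kiwi(c=9)]
  30. access cow: HIT, count now 2. Cache: [cow(c=2) plum(c=4) owl(c=6) bee(c=6) kiwi(c=9)]
  31. access plum: HIT, count now 5. Cache: [cow(c=2) plum(c=5) owl(c=6) bee(c=6) kiwi(c=9)]
  32. access plum: HIT, count now 6. Cache: [cow(c=2) owl(c=6) bee(c=6) plum(c=6) kiwi(c=9)]
  33. access lime: MISS, evict cow(c=2). Cache: [lime(c=1) owl(c=6) bee(c=6) plum(c=6) kiwi(c=9)]
Total: 25 hits, 8 misses, 3 evictions

Answer: bee kiwi lime owl plum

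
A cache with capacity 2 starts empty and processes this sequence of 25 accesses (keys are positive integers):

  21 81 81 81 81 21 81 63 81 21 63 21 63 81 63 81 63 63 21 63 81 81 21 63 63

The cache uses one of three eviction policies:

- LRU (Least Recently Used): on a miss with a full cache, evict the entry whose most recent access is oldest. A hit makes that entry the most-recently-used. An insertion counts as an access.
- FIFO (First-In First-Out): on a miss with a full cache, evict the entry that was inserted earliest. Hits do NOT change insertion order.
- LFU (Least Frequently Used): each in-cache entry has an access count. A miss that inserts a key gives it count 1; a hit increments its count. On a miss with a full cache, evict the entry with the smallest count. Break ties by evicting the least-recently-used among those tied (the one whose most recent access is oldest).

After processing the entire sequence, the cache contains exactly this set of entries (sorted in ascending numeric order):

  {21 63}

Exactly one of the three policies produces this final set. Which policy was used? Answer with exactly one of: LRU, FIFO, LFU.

Simulating under each policy and comparing final sets:
  LRU: final set = {21 63} -> MATCHES target
  FIFO: final set = {63 81} -> differs
  LFU: final set = {63 81} -> differs
Only LRU produces the target set.

Answer: LRU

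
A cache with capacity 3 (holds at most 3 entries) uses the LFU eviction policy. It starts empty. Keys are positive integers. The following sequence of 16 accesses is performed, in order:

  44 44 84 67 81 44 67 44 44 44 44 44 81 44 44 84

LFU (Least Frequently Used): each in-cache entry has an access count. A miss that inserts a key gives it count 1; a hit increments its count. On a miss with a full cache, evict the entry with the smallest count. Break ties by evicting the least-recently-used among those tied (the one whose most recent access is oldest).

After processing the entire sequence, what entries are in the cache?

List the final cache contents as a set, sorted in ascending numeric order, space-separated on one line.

LFU simulation (capacity=3):
  1. access 44: MISS. Cache: [44(c=1)]
  2. access 44: HIT, count now 2. Cache: [44(c=2)]
  3. access 84: MISS. Cache: [84(c=1) 44(c=2)]
  4. access 67: MISS. Cache: [84(c=1) 67(c=1) 44(c=2)]
  5. access 81: MISS, evict 84(c=1). Cache: [67(c=1) 81(c=1) 44(c=2)]
  6. access 44: HIT, count now 3. Cache: [67(c=1) 81(c=1) 44(c=3)]
  7. access 67: HIT, count now 2. Cache: [81(c=1) 67(c=2) 44(c=3)]
  8. access 44: HIT, count now 4. Cache: [81(c=1) 67(c=2) 44(c=4)]
  9. access 44: HIT, count now 5. Cache: [81(c=1) 67(c=2) 44(c=5)]
  10. access 44: HIT, count now 6. Cache: [81(c=1) 67(c=2) 44(c=6)]
  11. access 44: HIT, count now 7. Cache: [81(c=1) 67(c=2) 44(c=7)]
  12. access 44: HIT, count now 8. Cache: [81(c=1) 67(c=2) 44(c=8)]
  13. access 81: HIT, count now 2. Cache: [67(c=2) 81(c=2) 44(c=8)]
  14. access 44: HIT, count now 9. Cache: [67(c=2) 81(c=2) 44(c=9)]
  15. access 44: HIT, count now 10. Cache: [67(c=2) 81(c=2) 44(c=10)]
  16. access 84: MISS, evict 67(c=2). Cache: [84(c=1) 81(c=2) 44(c=10)]
Total: 11 hits, 5 misses, 2 evictions

Answer: 44 81 84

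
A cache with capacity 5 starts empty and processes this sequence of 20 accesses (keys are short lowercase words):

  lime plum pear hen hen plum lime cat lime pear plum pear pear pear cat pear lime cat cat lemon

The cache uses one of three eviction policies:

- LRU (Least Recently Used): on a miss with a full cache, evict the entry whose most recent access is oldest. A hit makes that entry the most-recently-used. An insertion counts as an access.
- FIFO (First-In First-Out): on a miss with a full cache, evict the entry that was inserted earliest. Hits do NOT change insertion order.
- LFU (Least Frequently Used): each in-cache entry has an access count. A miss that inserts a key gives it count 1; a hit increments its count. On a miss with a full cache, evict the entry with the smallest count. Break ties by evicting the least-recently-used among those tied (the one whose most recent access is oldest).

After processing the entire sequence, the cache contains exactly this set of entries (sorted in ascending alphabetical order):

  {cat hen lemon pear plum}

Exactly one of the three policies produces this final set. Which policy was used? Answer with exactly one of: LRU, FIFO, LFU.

Simulating under each policy and comparing final sets:
  LRU: final set = {cat lemon lime pear plum} -> differs
  FIFO: final set = {cat hen lemon pear plum} -> MATCHES target
  LFU: final set = {cat lemon lime pear plum} -> differs
Only FIFO produces the target set.

Answer: FIFO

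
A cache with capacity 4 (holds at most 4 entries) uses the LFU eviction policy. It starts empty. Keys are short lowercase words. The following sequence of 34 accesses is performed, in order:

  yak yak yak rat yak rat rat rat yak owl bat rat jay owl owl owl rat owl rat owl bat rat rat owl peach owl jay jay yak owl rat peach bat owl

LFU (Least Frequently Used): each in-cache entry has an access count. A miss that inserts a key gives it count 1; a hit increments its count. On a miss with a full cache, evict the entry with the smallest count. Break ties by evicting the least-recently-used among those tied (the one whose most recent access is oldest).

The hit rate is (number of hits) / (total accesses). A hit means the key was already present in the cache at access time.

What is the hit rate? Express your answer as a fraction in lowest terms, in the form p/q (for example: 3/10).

Answer: 23/34

Derivation:
LFU simulation (capacity=4):
  1. access yak: MISS. Cache: [yak(c=1)]
  2. access yak: HIT, count now 2. Cache: [yak(c=2)]
  3. access yak: HIT, count now 3. Cache: [yak(c=3)]
  4. access rat: MISS. Cache: [rat(c=1) yak(c=3)]
  5. access yak: HIT, count now 4. Cache: [rat(c=1) yak(c=4)]
  6. access rat: HIT, count now 2. Cache: [rat(c=2) yak(c=4)]
  7. access rat: HIT, count now 3. Cache: [rat(c=3) yak(c=4)]
  8. access rat: HIT, count now 4. Cache: [yak(c=4) rat(c=4)]
  9. access yak: HIT, count now 5. Cache: [rat(c=4) yak(c=5)]
  10. access owl: MISS. Cache: [owl(c=1) rat(c=4) yak(c=5)]
  11. access bat: MISS. Cache: [owl(c=1) bat(c=1) rat(c=4) yak(c=5)]
  12. access rat: HIT, count now 5. Cache: [owl(c=1) bat(c=1) yak(c=5) rat(c=5)]
  13. access jay: MISS, evict owl(c=1). Cache: [bat(c=1) jay(c=1) yak(c=5) rat(c=5)]
  14. access owl: MISS, evict bat(c=1). Cache: [jay(c=1) owl(c=1) yak(c=5) rat(c=5)]
  15. access owl: HIT, count now 2. Cache: [jay(c=1) owl(c=2) yak(c=5) rat(c=5)]
  16. access owl: HIT, count now 3. Cache: [jay(c=1) owl(c=3) yak(c=5) rat(c=5)]
  17. access rat: HIT, count now 6. Cache: [jay(c=1) owl(c=3) yak(c=5) rat(c=6)]
  18. access owl: HIT, count now 4. Cache: [jay(c=1) owl(c=4) yak(c=5) rat(c=6)]
  19. access rat: HIT, count now 7. Cache: [jay(c=1) owl(c=4) yak(c=5) rat(c=7)]
  20. access owl: HIT, count now 5. Cache: [jay(c=1) yak(c=5) owl(c=5) rat(c=7)]
  21. access bat: MISS, evict jay(c=1). Cache: [bat(c=1) yak(c=5) owl(c=5) rat(c=7)]
  22. access rat: HIT, count now 8. Cache: [bat(c=1) yak(c=5) owl(c=5) rat(c=8)]
  23. access rat: HIT, count now 9. Cache: [bat(c=1) yak(c=5) owl(c=5) rat(c=9)]
  24. access owl: HIT, count now 6. Cache: [bat(c=1) yak(c=5) owl(c=6) rat(c=9)]
  25. access peach: MISS, evict bat(c=1). Cache: [peach(c=1) yak(c=5) owl(c=6) rat(c=9)]
  26. access owl: HIT, count now 7. Cache: [peach(c=1) yak(c=5) owl(c=7) rat(c=9)]
  27. access jay: MISS, evict peach(c=1). Cache: [jay(c=1) yak(c=5) owl(c=7) rat(c=9)]
  28. access jay: HIT, count now 2. Cache: [jay(c=2) yak(c=5) owl(c=7) rat(c=9)]
  29. access yak: HIT, count now 6. Cache: [jay(c=2) yak(c=6) owl(c=7) rat(c=9)]
  30. access owl: HIT, count now 8. Cache: [jay(c=2) yak(c=6) owl(c=8) rat(c=9)]
  31. access rat: HIT, count now 10. Cache: [jay(c=2) yak(c=6) owl(c=8) rat(c=10)]
  32. access peach: MISS, evict jay(c=2). Cache: [peach(c=1) yak(c=6) owl(c=8) rat(c=10)]
  33. access bat: MISS, evict peach(c=1). Cache: [bat(c=1) yak(c=6) owl(c=8) rat(c=10)]
  34. access owl: HIT, count now 9. Cache: [bat(c=1) yak(c=6) owl(c=9) rat(c=10)]
Total: 23 hits, 11 misses, 7 evictions

Hit rate = 23/34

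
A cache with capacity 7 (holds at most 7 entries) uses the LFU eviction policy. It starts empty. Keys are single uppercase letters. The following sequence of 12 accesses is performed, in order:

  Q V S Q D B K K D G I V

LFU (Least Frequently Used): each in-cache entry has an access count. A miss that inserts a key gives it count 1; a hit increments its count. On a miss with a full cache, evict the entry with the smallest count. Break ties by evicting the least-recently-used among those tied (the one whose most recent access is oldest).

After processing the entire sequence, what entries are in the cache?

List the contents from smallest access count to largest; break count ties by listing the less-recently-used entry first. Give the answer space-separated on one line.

Answer: B G I V Q K D

Derivation:
LFU simulation (capacity=7):
  1. access Q: MISS. Cache: [Q(c=1)]
  2. access V: MISS. Cache: [Q(c=1) V(c=1)]
  3. access S: MISS. Cache: [Q(c=1) V(c=1) S(c=1)]
  4. access Q: HIT, count now 2. Cache: [V(c=1) S(c=1) Q(c=2)]
  5. access D: MISS. Cache: [V(c=1) S(c=1) D(c=1) Q(c=2)]
  6. access B: MISS. Cache: [V(c=1) S(c=1) D(c=1) B(c=1) Q(c=2)]
  7. access K: MISS. Cache: [V(c=1) S(c=1) D(c=1) B(c=1) K(c=1) Q(c=2)]
  8. access K: HIT, count now 2. Cache: [V(c=1) S(c=1) D(c=1) B(c=1) Q(c=2) K(c=2)]
  9. access D: HIT, count now 2. Cache: [V(c=1) S(c=1) B(c=1) Q(c=2) K(c=2) D(c=2)]
  10. access G: MISS. Cache: [V(c=1) S(c=1) B(c=1) G(c=1) Q(c=2) K(c=2) D(c=2)]
  11. access I: MISS, evict V(c=1). Cache: [S(c=1) B(c=1) G(c=1) I(c=1) Q(c=2) K(c=2) D(c=2)]
  12. access V: MISS, evict S(c=1). Cache: [B(c=1) G(c=1) I(c=1) V(c=1) Q(c=2) K(c=2) D(c=2)]
Total: 3 hits, 9 misses, 2 evictions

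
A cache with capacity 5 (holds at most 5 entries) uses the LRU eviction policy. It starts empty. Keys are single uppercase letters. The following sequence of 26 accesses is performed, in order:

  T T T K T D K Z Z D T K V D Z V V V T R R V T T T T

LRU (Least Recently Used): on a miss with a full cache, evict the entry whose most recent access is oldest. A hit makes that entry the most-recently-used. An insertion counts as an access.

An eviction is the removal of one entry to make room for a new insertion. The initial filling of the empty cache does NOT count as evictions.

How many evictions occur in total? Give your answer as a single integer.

LRU simulation (capacity=5):
  1. access T: MISS. Cache (LRU->MRU): [T]
  2. access T: HIT. Cache (LRU->MRU): [T]
  3. access T: HIT. Cache (LRU->MRU): [T]
  4. access K: MISS. Cache (LRU->MRU): [T K]
  5. access T: HIT. Cache (LRU->MRU): [K T]
  6. access D: MISS. Cache (LRU->MRU): [K T D]
  7. access K: HIT. Cache (LRU->MRU): [T D K]
  8. access Z: MISS. Cache (LRU->MRU): [T D K Z]
  9. access Z: HIT. Cache (LRU->MRU): [T D K Z]
  10. access D: HIT. Cache (LRU->MRU): [T K Z D]
  11. access T: HIT. Cache (LRU->MRU): [K Z D T]
  12. access K: HIT. Cache (LRU->MRU): [Z D T K]
  13. access V: MISS. Cache (LRU->MRU): [Z D T K V]
  14. access D: HIT. Cache (LRU->MRU): [Z T K V D]
  15. access Z: HIT. Cache (LRU->MRU): [T K V D Z]
  16. access V: HIT. Cache (LRU->MRU): [T K D Z V]
  17. access V: HIT. Cache (LRU->MRU): [T K D Z V]
  18. access V: HIT. Cache (LRU->MRU): [T K D Z V]
  19. access T: HIT. Cache (LRU->MRU): [K D Z V T]
  20. access R: MISS, evict K. Cache (LRU->MRU): [D Z V T R]
  21. access R: HIT. Cache (LRU->MRU): [D Z V T R]
  22. access V: HIT. Cache (LRU->MRU): [D Z T R V]
  23. access T: HIT. Cache (LRU->MRU): [D Z R V T]
  24. access T: HIT. Cache (LRU->MRU): [D Z R V T]
  25. access T: HIT. Cache (LRU->MRU): [D Z R V T]
  26. access T: HIT. Cache (LRU->MRU): [D Z R V T]
Total: 20 hits, 6 misses, 1 evictions

Answer: 1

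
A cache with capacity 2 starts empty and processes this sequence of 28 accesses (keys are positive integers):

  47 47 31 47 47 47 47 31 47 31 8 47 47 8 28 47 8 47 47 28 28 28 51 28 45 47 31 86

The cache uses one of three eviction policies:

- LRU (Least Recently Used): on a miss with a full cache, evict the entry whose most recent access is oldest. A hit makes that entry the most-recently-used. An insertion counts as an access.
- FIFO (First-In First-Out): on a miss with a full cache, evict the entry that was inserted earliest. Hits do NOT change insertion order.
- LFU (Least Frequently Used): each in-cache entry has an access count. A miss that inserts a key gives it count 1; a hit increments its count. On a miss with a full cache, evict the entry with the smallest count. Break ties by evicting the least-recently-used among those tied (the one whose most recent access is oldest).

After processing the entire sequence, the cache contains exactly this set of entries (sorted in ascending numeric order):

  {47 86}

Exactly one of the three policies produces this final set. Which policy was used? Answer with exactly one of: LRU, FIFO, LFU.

Simulating under each policy and comparing final sets:
  LRU: final set = {31 86} -> differs
  FIFO: final set = {31 86} -> differs
  LFU: final set = {47 86} -> MATCHES target
Only LFU produces the target set.

Answer: LFU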